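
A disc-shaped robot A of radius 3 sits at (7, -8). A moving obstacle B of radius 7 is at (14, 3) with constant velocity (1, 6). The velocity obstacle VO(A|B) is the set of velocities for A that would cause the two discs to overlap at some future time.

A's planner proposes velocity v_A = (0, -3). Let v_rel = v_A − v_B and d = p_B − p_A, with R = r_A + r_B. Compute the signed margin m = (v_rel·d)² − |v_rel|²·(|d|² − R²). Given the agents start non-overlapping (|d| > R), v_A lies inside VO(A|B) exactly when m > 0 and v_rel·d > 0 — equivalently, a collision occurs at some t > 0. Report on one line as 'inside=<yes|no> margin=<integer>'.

d = (7, 11),  |d|² = 170;  R = 3+7 = 10,  c = 170−10² = 70
v_rel = (-1, -9),  |v_rel|² = 82;  v_rel·d = (-1)·(7) + (-9)·(11) = -106
82·t² + 212·t + 70 = 0  ⇒  m = (-106)² − 82·70 = 5496
m = 5496 > 0,  v_rel·d = -106 < 0  ⇒  outside

inside=no margin=5496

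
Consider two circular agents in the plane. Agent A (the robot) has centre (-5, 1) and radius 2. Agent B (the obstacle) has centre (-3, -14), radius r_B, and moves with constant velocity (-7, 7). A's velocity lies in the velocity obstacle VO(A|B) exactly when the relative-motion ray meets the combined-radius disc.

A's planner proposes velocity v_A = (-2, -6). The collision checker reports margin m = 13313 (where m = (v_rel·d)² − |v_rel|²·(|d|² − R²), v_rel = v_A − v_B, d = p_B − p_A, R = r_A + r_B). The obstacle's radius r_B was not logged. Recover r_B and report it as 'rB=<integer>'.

m = 13313
d = (2, -15);  v_rel = (5, -13),  |v_rel|² = 194
v_rel×d = (5)·(-15) − (-13)·(2) = -49
since m = R²·194 − (-49)²:  R² = (2401 + 13313) / 194 = 81
R = √81 = 9  ⇒  r_B = 9 − 2 = 7

rB=7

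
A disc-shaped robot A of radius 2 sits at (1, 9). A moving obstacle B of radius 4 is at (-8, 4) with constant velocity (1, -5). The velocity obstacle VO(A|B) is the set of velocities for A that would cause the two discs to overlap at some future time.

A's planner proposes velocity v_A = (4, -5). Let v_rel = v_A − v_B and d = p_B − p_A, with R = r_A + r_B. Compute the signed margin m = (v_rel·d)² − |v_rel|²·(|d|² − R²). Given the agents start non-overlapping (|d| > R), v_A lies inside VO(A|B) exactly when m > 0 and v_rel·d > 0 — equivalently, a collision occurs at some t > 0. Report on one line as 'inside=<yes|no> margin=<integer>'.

d = (-9, -5),  |d|² = 106;  R = 2+4 = 6,  c = 106−6² = 70
v_rel = (3, 0),  |v_rel|² = 9;  v_rel·d = (3)·(-9) + (0)·(-5) = -27
9·t² + 54·t + 70 = 0  ⇒  m = (-27)² − 9·70 = 99
m = 99 > 0,  v_rel·d = -27 < 0  ⇒  outside

inside=no margin=99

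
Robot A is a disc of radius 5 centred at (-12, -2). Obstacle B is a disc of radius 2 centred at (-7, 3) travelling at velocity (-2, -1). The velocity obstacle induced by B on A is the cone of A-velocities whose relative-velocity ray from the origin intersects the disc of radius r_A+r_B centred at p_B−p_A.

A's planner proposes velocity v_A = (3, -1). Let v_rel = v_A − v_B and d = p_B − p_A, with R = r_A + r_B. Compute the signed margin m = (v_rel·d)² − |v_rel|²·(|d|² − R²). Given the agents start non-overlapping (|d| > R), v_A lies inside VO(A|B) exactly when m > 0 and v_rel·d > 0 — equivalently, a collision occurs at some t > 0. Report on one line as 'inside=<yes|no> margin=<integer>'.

d = (5, 5),  |d|² = 50;  R = 5+2 = 7,  c = 50−7² = 1
v_rel = (5, 0),  |v_rel|² = 25;  v_rel·d = (5)·(5) + (0)·(5) = 25
25·t² − 50·t + 1 = 0  ⇒  m = 25² − 25·1 = 600
m = 600 > 0,  v_rel·d = 25 > 0  ⇒  inside

inside=yes margin=600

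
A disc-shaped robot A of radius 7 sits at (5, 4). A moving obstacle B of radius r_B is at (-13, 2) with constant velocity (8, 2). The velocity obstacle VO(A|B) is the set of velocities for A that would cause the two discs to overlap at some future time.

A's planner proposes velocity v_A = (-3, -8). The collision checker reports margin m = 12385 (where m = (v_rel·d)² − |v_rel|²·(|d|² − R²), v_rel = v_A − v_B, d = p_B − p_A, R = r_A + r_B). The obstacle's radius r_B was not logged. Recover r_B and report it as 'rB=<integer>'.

m = 12385
d = (-18, -2);  v_rel = (-11, -10),  |v_rel|² = 221
v_rel×d = (-11)·(-2) − (-10)·(-18) = -158
since m = R²·221 − (-158)²:  R² = (24964 + 12385) / 221 = 169
R = √169 = 13  ⇒  r_B = 13 − 7 = 6

rB=6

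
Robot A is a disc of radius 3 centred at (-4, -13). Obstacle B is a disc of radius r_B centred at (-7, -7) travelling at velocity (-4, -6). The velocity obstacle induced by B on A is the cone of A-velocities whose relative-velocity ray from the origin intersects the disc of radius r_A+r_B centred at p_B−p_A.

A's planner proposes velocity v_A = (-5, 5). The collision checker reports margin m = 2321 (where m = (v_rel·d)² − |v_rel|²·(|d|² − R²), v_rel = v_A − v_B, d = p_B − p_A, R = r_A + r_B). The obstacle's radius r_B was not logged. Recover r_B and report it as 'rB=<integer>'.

m = 2321
d = (-3, 6);  v_rel = (-1, 11),  |v_rel|² = 122
v_rel×d = (-1)·(6) − (11)·(-3) = 27
since m = R²·122 − 27²:  R² = (729 + 2321) / 122 = 25
R = √25 = 5  ⇒  r_B = 5 − 3 = 2

rB=2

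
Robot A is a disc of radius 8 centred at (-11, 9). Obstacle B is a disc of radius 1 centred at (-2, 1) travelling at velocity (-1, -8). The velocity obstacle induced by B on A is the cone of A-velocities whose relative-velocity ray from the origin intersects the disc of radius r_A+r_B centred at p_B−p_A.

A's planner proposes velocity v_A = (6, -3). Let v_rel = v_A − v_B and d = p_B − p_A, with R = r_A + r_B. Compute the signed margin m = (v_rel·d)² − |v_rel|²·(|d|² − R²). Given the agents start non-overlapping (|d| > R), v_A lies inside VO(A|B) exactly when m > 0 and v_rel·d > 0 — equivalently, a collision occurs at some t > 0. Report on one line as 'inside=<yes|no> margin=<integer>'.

d = (9, -8),  |d|² = 145;  R = 8+1 = 9,  c = 145−9² = 64
v_rel = (7, 5),  |v_rel|² = 74;  v_rel·d = (7)·(9) + (5)·(-8) = 23
74·t² − 46·t + 64 = 0  ⇒  m = 23² − 74·64 = -4207
m = -4207 < 0,  v_rel·d = 23 > 0  ⇒  outside

inside=no margin=-4207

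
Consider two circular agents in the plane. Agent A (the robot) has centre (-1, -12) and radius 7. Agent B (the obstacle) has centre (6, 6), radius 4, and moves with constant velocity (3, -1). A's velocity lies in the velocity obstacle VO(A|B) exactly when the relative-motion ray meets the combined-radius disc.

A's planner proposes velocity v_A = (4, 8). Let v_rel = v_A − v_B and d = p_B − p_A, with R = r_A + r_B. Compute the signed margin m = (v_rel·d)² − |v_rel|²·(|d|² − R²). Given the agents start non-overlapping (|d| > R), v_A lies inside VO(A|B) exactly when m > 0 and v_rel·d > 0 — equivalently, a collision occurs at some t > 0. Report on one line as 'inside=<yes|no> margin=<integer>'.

d = (7, 18),  |d|² = 373;  R = 7+4 = 11,  c = 373−11² = 252
v_rel = (1, 9),  |v_rel|² = 82;  v_rel·d = (1)·(7) + (9)·(18) = 169
82·t² − 338·t + 252 = 0  ⇒  m = 169² − 82·252 = 7897
m = 7897 > 0,  v_rel·d = 169 > 0  ⇒  inside

inside=yes margin=7897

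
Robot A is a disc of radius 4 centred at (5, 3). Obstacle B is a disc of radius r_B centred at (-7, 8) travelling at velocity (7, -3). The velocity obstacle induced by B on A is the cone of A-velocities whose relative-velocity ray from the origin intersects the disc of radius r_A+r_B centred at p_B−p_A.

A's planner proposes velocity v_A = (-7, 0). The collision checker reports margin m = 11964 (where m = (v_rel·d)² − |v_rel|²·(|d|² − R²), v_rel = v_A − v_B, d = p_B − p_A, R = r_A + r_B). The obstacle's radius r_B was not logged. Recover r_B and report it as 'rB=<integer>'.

m = 11964
d = (-12, 5);  v_rel = (-14, 3),  |v_rel|² = 205
v_rel×d = (-14)·(5) − (3)·(-12) = -34
since m = R²·205 − (-34)²:  R² = (1156 + 11964) / 205 = 64
R = √64 = 8  ⇒  r_B = 8 − 4 = 4

rB=4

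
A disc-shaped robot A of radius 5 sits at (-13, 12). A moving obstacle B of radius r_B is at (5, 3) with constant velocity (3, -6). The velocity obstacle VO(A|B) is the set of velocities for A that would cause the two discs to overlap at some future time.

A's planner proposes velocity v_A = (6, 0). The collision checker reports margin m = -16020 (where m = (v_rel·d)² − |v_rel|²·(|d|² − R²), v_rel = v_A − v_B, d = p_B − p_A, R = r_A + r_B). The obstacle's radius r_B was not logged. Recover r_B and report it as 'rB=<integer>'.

m = -16020
d = (18, -9);  v_rel = (3, 6),  |v_rel|² = 45
v_rel×d = (3)·(-9) − (6)·(18) = -135
since m = R²·45 − (-135)²:  R² = (18225 + -16020) / 45 = 49
R = √49 = 7  ⇒  r_B = 7 − 5 = 2

rB=2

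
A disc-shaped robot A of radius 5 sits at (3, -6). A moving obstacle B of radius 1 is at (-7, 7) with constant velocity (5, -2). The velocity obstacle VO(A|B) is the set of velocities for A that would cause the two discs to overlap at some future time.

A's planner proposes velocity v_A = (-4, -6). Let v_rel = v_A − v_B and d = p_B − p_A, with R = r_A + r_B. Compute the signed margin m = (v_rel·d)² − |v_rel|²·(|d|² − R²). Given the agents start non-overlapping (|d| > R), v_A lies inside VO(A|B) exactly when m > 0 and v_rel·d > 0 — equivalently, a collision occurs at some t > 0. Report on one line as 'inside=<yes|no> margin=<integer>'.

d = (-10, 13),  |d|² = 269;  R = 5+1 = 6,  c = 269−6² = 233
v_rel = (-9, -4),  |v_rel|² = 97;  v_rel·d = (-9)·(-10) + (-4)·(13) = 38
97·t² − 76·t + 233 = 0  ⇒  m = 38² − 97·233 = -21157
m = -21157 < 0,  v_rel·d = 38 > 0  ⇒  outside

inside=no margin=-21157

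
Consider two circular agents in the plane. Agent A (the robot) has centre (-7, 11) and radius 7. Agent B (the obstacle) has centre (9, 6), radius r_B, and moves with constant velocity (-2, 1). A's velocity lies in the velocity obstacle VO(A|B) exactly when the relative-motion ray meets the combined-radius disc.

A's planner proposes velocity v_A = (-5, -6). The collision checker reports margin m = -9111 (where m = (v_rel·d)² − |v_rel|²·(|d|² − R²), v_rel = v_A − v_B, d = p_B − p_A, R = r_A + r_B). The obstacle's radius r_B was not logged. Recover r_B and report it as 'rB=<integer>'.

m = -9111
d = (16, -5);  v_rel = (-3, -7),  |v_rel|² = 58
v_rel×d = (-3)·(-5) − (-7)·(16) = 127
since m = R²·58 − 127²:  R² = (16129 + -9111) / 58 = 121
R = √121 = 11  ⇒  r_B = 11 − 7 = 4

rB=4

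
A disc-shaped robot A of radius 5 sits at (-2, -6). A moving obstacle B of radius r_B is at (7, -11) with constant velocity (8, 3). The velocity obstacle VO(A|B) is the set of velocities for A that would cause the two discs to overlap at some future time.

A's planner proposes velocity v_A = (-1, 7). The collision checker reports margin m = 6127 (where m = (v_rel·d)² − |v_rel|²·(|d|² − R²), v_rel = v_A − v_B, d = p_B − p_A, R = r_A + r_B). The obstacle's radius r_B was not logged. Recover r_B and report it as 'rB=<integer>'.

m = 6127
d = (9, -5);  v_rel = (-9, 4),  |v_rel|² = 97
v_rel×d = (-9)·(-5) − (4)·(9) = 9
since m = R²·97 − 9²:  R² = (81 + 6127) / 97 = 64
R = √64 = 8  ⇒  r_B = 8 − 5 = 3

rB=3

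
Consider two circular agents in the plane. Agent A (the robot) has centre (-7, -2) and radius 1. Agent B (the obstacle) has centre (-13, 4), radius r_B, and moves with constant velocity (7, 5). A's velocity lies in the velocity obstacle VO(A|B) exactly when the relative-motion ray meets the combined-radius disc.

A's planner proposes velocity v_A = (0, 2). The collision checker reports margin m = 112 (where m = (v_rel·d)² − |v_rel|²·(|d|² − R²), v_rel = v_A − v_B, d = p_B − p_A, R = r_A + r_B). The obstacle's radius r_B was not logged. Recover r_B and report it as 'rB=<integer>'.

m = 112
d = (-6, 6);  v_rel = (-7, -3),  |v_rel|² = 58
v_rel×d = (-7)·(6) − (-3)·(-6) = -60
since m = R²·58 − (-60)²:  R² = (3600 + 112) / 58 = 64
R = √64 = 8  ⇒  r_B = 8 − 1 = 7

rB=7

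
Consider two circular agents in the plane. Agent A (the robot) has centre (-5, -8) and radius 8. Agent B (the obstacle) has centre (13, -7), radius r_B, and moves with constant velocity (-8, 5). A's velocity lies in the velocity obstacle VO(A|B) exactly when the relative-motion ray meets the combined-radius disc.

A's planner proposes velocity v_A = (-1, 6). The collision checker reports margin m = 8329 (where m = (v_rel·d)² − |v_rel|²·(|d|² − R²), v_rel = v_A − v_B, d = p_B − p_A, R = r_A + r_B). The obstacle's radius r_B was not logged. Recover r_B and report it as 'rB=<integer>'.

m = 8329
d = (18, 1);  v_rel = (7, 1),  |v_rel|² = 50
v_rel×d = (7)·(1) − (1)·(18) = -11
since m = R²·50 − (-11)²:  R² = (121 + 8329) / 50 = 169
R = √169 = 13  ⇒  r_B = 13 − 8 = 5

rB=5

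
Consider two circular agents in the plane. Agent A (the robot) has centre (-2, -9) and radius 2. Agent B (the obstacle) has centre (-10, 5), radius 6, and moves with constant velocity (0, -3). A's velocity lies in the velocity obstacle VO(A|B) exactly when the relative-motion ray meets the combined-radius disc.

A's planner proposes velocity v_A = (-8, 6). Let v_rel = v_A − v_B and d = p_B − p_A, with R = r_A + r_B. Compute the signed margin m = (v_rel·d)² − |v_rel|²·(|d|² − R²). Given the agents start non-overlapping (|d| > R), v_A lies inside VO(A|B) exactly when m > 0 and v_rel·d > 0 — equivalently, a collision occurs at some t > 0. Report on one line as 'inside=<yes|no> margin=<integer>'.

d = (-8, 14),  |d|² = 260;  R = 2+6 = 8,  c = 260−8² = 196
v_rel = (-8, 9),  |v_rel|² = 145;  v_rel·d = (-8)·(-8) + (9)·(14) = 190
145·t² − 380·t + 196 = 0  ⇒  m = 190² − 145·196 = 7680
m = 7680 > 0,  v_rel·d = 190 > 0  ⇒  inside

inside=yes margin=7680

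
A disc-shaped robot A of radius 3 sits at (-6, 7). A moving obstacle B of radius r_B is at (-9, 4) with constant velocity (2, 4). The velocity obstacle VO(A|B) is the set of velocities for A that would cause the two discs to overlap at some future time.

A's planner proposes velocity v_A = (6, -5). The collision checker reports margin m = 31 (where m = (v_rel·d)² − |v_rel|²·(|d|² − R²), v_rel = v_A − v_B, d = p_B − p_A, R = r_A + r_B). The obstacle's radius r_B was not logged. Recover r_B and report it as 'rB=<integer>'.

m = 31
d = (-3, -3);  v_rel = (4, -9),  |v_rel|² = 97
v_rel×d = (4)·(-3) − (-9)·(-3) = -39
since m = R²·97 − (-39)²:  R² = (1521 + 31) / 97 = 16
R = √16 = 4  ⇒  r_B = 4 − 3 = 1

rB=1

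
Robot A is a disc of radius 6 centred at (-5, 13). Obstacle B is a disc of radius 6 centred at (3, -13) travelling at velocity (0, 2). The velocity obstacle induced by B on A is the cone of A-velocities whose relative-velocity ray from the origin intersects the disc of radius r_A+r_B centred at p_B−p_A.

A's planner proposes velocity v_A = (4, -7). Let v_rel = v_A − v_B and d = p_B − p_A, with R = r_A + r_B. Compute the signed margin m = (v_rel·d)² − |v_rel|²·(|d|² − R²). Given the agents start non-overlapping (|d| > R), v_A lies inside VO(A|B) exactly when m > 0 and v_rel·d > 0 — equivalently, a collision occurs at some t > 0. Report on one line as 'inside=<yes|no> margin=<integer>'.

d = (8, -26),  |d|² = 740;  R = 6+6 = 12,  c = 740−12² = 596
v_rel = (4, -9),  |v_rel|² = 97;  v_rel·d = (4)·(8) + (-9)·(-26) = 266
97·t² − 532·t + 596 = 0  ⇒  m = 266² − 97·596 = 12944
m = 12944 > 0,  v_rel·d = 266 > 0  ⇒  inside

inside=yes margin=12944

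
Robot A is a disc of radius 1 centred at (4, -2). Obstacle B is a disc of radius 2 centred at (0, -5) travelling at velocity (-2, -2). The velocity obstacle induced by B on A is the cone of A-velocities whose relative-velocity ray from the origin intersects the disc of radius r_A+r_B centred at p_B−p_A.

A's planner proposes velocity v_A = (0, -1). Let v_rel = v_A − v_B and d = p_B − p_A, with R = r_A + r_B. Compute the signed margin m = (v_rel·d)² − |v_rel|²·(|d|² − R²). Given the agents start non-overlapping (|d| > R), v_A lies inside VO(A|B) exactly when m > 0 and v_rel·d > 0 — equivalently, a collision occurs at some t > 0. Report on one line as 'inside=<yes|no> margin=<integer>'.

d = (-4, -3),  |d|² = 25;  R = 1+2 = 3,  c = 25−3² = 16
v_rel = (2, 1),  |v_rel|² = 5;  v_rel·d = (2)·(-4) + (1)·(-3) = -11
5·t² + 22·t + 16 = 0  ⇒  m = (-11)² − 5·16 = 41
m = 41 > 0,  v_rel·d = -11 < 0  ⇒  outside

inside=no margin=41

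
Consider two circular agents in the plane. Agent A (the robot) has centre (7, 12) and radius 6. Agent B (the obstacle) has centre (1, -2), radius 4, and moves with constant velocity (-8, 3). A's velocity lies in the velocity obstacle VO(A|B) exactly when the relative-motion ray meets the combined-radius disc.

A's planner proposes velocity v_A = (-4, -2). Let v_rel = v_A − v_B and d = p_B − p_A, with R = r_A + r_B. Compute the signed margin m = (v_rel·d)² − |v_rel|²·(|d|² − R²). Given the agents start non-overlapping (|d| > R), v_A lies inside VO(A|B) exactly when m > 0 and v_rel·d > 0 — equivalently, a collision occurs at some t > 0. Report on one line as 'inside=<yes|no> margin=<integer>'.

d = (-6, -14),  |d|² = 232;  R = 6+4 = 10,  c = 232−10² = 132
v_rel = (4, -5),  |v_rel|² = 41;  v_rel·d = (4)·(-6) + (-5)·(-14) = 46
41·t² − 92·t + 132 = 0  ⇒  m = 46² − 41·132 = -3296
m = -3296 < 0,  v_rel·d = 46 > 0  ⇒  outside

inside=no margin=-3296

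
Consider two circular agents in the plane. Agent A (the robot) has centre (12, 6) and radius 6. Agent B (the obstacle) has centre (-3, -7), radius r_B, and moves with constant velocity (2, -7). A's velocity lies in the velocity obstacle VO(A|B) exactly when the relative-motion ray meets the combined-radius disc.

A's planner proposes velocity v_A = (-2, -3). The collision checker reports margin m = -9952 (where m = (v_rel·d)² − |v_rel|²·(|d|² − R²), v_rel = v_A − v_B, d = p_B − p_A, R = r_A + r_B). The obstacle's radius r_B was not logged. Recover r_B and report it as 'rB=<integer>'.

m = -9952
d = (-15, -13);  v_rel = (-4, 4),  |v_rel|² = 32
v_rel×d = (-4)·(-13) − (4)·(-15) = 112
since m = R²·32 − 112²:  R² = (12544 + -9952) / 32 = 81
R = √81 = 9  ⇒  r_B = 9 − 6 = 3

rB=3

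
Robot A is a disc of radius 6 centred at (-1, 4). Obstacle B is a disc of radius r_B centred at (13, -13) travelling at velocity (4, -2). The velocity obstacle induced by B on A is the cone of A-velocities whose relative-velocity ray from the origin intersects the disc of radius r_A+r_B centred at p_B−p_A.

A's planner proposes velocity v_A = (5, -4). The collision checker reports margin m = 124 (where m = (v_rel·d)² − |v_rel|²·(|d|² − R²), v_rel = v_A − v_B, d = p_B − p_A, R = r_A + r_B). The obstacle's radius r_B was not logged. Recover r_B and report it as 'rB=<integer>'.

m = 124
d = (14, -17);  v_rel = (1, -2),  |v_rel|² = 5
v_rel×d = (1)·(-17) − (-2)·(14) = 11
since m = R²·5 − 11²:  R² = (121 + 124) / 5 = 49
R = √49 = 7  ⇒  r_B = 7 − 6 = 1

rB=1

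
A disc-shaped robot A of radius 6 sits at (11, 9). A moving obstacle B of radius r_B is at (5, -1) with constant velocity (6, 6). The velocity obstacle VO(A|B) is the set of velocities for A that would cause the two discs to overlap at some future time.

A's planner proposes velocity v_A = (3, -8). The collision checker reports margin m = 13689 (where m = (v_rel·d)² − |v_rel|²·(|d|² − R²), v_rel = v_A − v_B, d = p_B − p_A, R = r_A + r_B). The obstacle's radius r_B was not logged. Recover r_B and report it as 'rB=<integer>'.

m = 13689
d = (-6, -10);  v_rel = (-3, -14),  |v_rel|² = 205
v_rel×d = (-3)·(-10) − (-14)·(-6) = -54
since m = R²·205 − (-54)²:  R² = (2916 + 13689) / 205 = 81
R = √81 = 9  ⇒  r_B = 9 − 6 = 3

rB=3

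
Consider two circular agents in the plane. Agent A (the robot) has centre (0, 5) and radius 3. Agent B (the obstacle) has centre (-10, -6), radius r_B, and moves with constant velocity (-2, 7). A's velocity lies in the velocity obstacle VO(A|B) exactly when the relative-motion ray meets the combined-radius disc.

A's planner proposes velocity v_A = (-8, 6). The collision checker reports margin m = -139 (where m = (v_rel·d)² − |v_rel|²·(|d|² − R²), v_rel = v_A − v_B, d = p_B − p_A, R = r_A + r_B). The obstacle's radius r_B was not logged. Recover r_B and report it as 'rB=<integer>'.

m = -139
d = (-10, -11);  v_rel = (-6, -1),  |v_rel|² = 37
v_rel×d = (-6)·(-11) − (-1)·(-10) = 56
since m = R²·37 − 56²:  R² = (3136 + -139) / 37 = 81
R = √81 = 9  ⇒  r_B = 9 − 3 = 6

rB=6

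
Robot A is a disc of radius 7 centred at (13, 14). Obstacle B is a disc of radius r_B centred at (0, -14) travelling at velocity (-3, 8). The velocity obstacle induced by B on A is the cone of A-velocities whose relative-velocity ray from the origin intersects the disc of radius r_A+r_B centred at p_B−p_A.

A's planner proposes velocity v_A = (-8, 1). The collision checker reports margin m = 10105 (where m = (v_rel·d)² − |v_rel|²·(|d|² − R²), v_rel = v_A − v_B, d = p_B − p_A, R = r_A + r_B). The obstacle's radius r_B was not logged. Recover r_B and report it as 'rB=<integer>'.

m = 10105
d = (-13, -28);  v_rel = (-5, -7),  |v_rel|² = 74
v_rel×d = (-5)·(-28) − (-7)·(-13) = 49
since m = R²·74 − 49²:  R² = (2401 + 10105) / 74 = 169
R = √169 = 13  ⇒  r_B = 13 − 7 = 6

rB=6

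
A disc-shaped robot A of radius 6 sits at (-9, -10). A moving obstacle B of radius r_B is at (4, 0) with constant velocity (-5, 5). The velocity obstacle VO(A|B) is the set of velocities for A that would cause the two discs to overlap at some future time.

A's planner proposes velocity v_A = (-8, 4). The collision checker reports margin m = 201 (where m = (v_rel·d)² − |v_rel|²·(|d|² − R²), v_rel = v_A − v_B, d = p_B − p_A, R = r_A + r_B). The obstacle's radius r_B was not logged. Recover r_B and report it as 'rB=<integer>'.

m = 201
d = (13, 10);  v_rel = (-3, -1),  |v_rel|² = 10
v_rel×d = (-3)·(10) − (-1)·(13) = -17
since m = R²·10 − (-17)²:  R² = (289 + 201) / 10 = 49
R = √49 = 7  ⇒  r_B = 7 − 6 = 1

rB=1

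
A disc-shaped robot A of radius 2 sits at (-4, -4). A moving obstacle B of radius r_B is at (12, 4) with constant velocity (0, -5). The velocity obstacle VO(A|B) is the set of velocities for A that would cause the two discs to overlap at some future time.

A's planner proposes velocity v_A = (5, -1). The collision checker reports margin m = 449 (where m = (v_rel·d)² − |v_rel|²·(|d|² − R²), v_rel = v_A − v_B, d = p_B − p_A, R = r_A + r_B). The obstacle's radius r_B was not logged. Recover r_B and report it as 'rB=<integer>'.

m = 449
d = (16, 8);  v_rel = (5, 4),  |v_rel|² = 41
v_rel×d = (5)·(8) − (4)·(16) = -24
since m = R²·41 − (-24)²:  R² = (576 + 449) / 41 = 25
R = √25 = 5  ⇒  r_B = 5 − 2 = 3

rB=3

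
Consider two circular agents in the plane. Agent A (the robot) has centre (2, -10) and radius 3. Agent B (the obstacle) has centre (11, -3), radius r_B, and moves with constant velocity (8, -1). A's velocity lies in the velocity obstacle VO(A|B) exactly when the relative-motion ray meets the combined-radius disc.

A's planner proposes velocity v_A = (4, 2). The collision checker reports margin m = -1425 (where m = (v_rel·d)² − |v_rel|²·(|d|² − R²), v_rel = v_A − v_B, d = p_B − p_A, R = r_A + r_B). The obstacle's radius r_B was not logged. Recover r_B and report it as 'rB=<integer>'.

m = -1425
d = (9, 7);  v_rel = (-4, 3),  |v_rel|² = 25
v_rel×d = (-4)·(7) − (3)·(9) = -55
since m = R²·25 − (-55)²:  R² = (3025 + -1425) / 25 = 64
R = √64 = 8  ⇒  r_B = 8 − 3 = 5

rB=5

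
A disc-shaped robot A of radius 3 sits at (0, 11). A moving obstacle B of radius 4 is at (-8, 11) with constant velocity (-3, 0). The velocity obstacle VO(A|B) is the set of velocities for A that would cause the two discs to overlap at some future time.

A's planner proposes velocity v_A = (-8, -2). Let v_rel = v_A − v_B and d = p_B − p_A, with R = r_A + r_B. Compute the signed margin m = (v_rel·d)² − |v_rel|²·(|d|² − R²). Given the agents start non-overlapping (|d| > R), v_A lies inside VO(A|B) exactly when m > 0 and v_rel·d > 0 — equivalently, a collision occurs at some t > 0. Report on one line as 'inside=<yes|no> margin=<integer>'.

d = (-8, 0),  |d|² = 64;  R = 3+4 = 7,  c = 64−7² = 15
v_rel = (-5, -2),  |v_rel|² = 29;  v_rel·d = (-5)·(-8) + (-2)·(0) = 40
29·t² − 80·t + 15 = 0  ⇒  m = 40² − 29·15 = 1165
m = 1165 > 0,  v_rel·d = 40 > 0  ⇒  inside

inside=yes margin=1165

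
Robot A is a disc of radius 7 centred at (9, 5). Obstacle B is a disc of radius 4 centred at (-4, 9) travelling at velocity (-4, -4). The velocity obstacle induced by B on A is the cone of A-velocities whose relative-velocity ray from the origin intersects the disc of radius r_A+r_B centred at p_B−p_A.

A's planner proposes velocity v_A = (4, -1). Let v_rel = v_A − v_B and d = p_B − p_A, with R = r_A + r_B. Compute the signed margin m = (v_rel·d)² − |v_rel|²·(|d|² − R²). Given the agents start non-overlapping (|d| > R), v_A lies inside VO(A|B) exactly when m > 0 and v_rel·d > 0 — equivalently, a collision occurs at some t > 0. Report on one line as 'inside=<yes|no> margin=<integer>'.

d = (-13, 4),  |d|² = 185;  R = 7+4 = 11,  c = 185−11² = 64
v_rel = (8, 3),  |v_rel|² = 73;  v_rel·d = (8)·(-13) + (3)·(4) = -92
73·t² + 184·t + 64 = 0  ⇒  m = (-92)² − 73·64 = 3792
m = 3792 > 0,  v_rel·d = -92 < 0  ⇒  outside

inside=no margin=3792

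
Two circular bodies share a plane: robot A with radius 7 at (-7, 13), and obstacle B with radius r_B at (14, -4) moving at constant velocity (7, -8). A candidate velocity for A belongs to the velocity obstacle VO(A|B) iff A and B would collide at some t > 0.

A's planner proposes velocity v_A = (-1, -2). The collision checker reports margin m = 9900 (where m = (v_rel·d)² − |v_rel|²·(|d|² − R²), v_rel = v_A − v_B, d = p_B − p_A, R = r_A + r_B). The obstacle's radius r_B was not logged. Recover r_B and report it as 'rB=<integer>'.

m = 9900
d = (21, -17);  v_rel = (-8, 6),  |v_rel|² = 100
v_rel×d = (-8)·(-17) − (6)·(21) = 10
since m = R²·100 − 10²:  R² = (100 + 9900) / 100 = 100
R = √100 = 10  ⇒  r_B = 10 − 7 = 3

rB=3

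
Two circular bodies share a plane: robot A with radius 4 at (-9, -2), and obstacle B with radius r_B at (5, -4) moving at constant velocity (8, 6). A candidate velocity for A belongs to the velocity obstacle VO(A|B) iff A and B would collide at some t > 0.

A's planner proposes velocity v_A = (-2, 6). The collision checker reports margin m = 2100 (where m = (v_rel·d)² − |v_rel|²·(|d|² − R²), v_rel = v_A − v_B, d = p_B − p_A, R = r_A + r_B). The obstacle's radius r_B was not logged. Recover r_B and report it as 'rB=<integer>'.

m = 2100
d = (14, -2);  v_rel = (-10, 0),  |v_rel|² = 100
v_rel×d = (-10)·(-2) − (0)·(14) = 20
since m = R²·100 − 20²:  R² = (400 + 2100) / 100 = 25
R = √25 = 5  ⇒  r_B = 5 − 4 = 1

rB=1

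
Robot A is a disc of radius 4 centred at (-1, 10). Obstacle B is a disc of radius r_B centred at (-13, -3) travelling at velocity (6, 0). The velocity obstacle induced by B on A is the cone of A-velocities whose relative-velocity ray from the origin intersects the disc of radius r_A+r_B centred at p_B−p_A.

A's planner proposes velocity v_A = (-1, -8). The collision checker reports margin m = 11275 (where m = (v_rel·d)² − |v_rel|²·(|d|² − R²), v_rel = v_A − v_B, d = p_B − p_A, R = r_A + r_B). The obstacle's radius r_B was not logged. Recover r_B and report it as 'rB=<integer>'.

m = 11275
d = (-12, -13);  v_rel = (-7, -8),  |v_rel|² = 113
v_rel×d = (-7)·(-13) − (-8)·(-12) = -5
since m = R²·113 − (-5)²:  R² = (25 + 11275) / 113 = 100
R = √100 = 10  ⇒  r_B = 10 − 4 = 6

rB=6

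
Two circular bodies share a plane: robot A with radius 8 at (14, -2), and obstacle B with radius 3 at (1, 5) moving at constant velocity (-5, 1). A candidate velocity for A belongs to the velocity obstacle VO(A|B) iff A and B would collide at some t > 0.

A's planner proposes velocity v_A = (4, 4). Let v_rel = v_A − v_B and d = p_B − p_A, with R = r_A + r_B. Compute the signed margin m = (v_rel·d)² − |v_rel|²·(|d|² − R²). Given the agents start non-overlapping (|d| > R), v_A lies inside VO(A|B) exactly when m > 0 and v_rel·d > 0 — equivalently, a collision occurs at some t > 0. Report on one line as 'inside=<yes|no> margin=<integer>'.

d = (-13, 7),  |d|² = 218;  R = 8+3 = 11,  c = 218−11² = 97
v_rel = (9, 3),  |v_rel|² = 90;  v_rel·d = (9)·(-13) + (3)·(7) = -96
90·t² + 192·t + 97 = 0  ⇒  m = (-96)² − 90·97 = 486
m = 486 > 0,  v_rel·d = -96 < 0  ⇒  outside

inside=no margin=486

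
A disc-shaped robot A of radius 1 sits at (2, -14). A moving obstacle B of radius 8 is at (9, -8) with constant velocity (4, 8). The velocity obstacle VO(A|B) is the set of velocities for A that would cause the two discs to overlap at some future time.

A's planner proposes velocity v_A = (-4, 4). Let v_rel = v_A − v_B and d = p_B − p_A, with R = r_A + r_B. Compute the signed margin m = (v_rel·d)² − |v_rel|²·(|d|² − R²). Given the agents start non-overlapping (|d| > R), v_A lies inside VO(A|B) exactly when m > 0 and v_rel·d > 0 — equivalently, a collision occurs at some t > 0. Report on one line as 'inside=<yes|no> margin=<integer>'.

d = (7, 6),  |d|² = 85;  R = 1+8 = 9,  c = 85−9² = 4
v_rel = (-8, -4),  |v_rel|² = 80;  v_rel·d = (-8)·(7) + (-4)·(6) = -80
80·t² + 160·t + 4 = 0  ⇒  m = (-80)² − 80·4 = 6080
m = 6080 > 0,  v_rel·d = -80 < 0  ⇒  outside

inside=no margin=6080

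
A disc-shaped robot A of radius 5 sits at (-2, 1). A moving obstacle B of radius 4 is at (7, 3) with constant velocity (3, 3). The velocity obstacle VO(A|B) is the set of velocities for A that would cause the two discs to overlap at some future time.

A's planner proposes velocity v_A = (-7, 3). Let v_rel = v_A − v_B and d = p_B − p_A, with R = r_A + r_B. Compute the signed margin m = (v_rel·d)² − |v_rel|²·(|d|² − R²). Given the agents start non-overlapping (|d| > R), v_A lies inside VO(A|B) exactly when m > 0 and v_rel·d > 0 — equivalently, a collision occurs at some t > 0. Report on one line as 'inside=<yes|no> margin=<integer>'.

d = (9, 2),  |d|² = 85;  R = 5+4 = 9,  c = 85−9² = 4
v_rel = (-10, 0),  |v_rel|² = 100;  v_rel·d = (-10)·(9) + (0)·(2) = -90
100·t² + 180·t + 4 = 0  ⇒  m = (-90)² − 100·4 = 7700
m = 7700 > 0,  v_rel·d = -90 < 0  ⇒  outside

inside=no margin=7700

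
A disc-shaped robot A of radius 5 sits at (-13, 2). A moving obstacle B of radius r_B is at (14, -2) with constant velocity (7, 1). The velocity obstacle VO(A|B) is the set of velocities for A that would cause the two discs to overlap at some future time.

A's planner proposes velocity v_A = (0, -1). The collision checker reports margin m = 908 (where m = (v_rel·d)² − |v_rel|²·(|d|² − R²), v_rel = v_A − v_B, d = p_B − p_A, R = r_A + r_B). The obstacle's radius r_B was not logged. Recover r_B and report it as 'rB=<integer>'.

m = 908
d = (27, -4);  v_rel = (-7, -2),  |v_rel|² = 53
v_rel×d = (-7)·(-4) − (-2)·(27) = 82
since m = R²·53 − 82²:  R² = (6724 + 908) / 53 = 144
R = √144 = 12  ⇒  r_B = 12 − 5 = 7

rB=7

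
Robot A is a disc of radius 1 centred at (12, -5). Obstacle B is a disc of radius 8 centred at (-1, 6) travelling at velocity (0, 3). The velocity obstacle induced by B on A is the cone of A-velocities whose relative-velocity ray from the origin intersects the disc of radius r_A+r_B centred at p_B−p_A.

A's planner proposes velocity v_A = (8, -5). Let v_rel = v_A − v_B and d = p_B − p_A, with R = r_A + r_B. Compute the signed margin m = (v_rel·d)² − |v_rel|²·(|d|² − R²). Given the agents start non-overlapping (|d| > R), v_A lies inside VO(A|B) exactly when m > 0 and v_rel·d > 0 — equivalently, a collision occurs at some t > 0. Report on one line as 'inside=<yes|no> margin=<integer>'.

d = (-13, 11),  |d|² = 290;  R = 1+8 = 9,  c = 290−9² = 209
v_rel = (8, -8),  |v_rel|² = 128;  v_rel·d = (8)·(-13) + (-8)·(11) = -192
128·t² + 384·t + 209 = 0  ⇒  m = (-192)² − 128·209 = 10112
m = 10112 > 0,  v_rel·d = -192 < 0  ⇒  outside

inside=no margin=10112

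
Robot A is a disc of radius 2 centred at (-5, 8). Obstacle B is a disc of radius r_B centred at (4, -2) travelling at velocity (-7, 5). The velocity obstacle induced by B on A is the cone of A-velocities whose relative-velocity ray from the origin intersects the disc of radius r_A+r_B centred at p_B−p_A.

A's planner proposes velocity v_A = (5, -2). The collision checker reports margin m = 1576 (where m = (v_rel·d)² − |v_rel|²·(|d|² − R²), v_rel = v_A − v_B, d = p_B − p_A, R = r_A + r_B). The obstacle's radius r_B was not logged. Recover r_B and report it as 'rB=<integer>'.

m = 1576
d = (9, -10);  v_rel = (12, -7),  |v_rel|² = 193
v_rel×d = (12)·(-10) − (-7)·(9) = -57
since m = R²·193 − (-57)²:  R² = (3249 + 1576) / 193 = 25
R = √25 = 5  ⇒  r_B = 5 − 2 = 3

rB=3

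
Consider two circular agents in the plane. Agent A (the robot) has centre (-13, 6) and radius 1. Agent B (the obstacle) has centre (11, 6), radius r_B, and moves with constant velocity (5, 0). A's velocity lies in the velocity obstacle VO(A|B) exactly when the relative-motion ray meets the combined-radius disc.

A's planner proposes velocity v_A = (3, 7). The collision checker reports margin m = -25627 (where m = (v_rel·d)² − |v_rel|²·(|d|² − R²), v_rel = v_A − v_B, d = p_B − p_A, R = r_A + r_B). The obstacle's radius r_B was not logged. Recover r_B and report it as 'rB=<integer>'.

m = -25627
d = (24, 0);  v_rel = (-2, 7),  |v_rel|² = 53
v_rel×d = (-2)·(0) − (7)·(24) = -168
since m = R²·53 − (-168)²:  R² = (28224 + -25627) / 53 = 49
R = √49 = 7  ⇒  r_B = 7 − 1 = 6

rB=6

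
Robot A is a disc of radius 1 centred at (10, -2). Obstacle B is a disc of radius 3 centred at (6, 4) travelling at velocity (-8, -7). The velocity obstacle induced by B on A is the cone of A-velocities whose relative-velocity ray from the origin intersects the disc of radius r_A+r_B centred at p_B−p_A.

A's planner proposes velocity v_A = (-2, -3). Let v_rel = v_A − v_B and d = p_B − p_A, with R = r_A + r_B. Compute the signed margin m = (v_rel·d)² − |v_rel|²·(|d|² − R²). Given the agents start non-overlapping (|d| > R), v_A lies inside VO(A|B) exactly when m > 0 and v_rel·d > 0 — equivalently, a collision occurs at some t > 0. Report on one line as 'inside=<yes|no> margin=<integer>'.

d = (-4, 6),  |d|² = 52;  R = 1+3 = 4,  c = 52−4² = 36
v_rel = (6, 4),  |v_rel|² = 52;  v_rel·d = (6)·(-4) + (4)·(6) = 0
52·t² − 0·t + 36 = 0  ⇒  m = 0² − 52·36 = -1872
m = -1872 < 0,  v_rel·d = 0 = 0  ⇒  outside

inside=no margin=-1872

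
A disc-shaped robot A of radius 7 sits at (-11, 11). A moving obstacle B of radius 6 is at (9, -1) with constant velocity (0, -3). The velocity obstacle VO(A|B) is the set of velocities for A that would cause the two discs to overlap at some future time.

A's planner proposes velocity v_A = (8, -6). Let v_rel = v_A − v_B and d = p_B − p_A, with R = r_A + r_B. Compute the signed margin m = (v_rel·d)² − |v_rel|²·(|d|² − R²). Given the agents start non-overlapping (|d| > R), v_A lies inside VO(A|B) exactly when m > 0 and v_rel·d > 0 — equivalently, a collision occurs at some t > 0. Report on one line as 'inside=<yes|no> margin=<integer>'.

d = (20, -12),  |d|² = 544;  R = 7+6 = 13,  c = 544−13² = 375
v_rel = (8, -3),  |v_rel|² = 73;  v_rel·d = (8)·(20) + (-3)·(-12) = 196
73·t² − 392·t + 375 = 0  ⇒  m = 196² − 73·375 = 11041
m = 11041 > 0,  v_rel·d = 196 > 0  ⇒  inside

inside=yes margin=11041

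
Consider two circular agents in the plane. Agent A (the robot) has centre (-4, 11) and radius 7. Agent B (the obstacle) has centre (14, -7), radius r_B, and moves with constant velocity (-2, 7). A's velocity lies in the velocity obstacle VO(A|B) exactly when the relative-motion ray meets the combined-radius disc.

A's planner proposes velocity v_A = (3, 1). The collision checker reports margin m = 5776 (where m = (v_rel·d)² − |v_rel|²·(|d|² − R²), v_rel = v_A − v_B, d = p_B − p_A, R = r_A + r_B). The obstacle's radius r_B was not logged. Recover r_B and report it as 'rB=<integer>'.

m = 5776
d = (18, -18);  v_rel = (5, -6),  |v_rel|² = 61
v_rel×d = (5)·(-18) − (-6)·(18) = 18
since m = R²·61 − 18²:  R² = (324 + 5776) / 61 = 100
R = √100 = 10  ⇒  r_B = 10 − 7 = 3

rB=3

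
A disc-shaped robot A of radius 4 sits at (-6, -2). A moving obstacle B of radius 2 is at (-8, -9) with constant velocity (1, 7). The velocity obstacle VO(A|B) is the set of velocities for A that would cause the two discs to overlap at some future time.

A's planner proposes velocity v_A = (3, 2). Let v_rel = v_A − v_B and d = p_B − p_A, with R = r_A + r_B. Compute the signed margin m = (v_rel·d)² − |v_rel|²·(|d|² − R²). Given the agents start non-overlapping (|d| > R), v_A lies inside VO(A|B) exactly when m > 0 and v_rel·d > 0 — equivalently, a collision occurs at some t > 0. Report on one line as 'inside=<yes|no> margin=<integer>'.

d = (-2, -7),  |d|² = 53;  R = 4+2 = 6,  c = 53−6² = 17
v_rel = (2, -5),  |v_rel|² = 29;  v_rel·d = (2)·(-2) + (-5)·(-7) = 31
29·t² − 62·t + 17 = 0  ⇒  m = 31² − 29·17 = 468
m = 468 > 0,  v_rel·d = 31 > 0  ⇒  inside

inside=yes margin=468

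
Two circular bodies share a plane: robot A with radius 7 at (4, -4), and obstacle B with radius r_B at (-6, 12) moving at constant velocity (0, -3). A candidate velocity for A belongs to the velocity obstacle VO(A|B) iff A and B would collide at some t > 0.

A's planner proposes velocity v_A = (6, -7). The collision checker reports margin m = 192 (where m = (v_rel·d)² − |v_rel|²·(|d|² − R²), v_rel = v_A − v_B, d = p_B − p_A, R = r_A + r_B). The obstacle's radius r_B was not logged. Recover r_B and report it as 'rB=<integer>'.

m = 192
d = (-10, 16);  v_rel = (6, -4),  |v_rel|² = 52
v_rel×d = (6)·(16) − (-4)·(-10) = 56
since m = R²·52 − 56²:  R² = (3136 + 192) / 52 = 64
R = √64 = 8  ⇒  r_B = 8 − 7 = 1

rB=1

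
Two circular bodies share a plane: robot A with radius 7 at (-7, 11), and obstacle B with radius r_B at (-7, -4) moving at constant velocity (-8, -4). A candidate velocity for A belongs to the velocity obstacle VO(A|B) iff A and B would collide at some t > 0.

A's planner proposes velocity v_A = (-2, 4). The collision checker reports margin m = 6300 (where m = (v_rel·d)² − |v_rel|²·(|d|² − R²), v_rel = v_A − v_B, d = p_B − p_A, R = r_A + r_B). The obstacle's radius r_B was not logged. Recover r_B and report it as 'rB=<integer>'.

m = 6300
d = (0, -15);  v_rel = (6, 8),  |v_rel|² = 100
v_rel×d = (6)·(-15) − (8)·(0) = -90
since m = R²·100 − (-90)²:  R² = (8100 + 6300) / 100 = 144
R = √144 = 12  ⇒  r_B = 12 − 7 = 5

rB=5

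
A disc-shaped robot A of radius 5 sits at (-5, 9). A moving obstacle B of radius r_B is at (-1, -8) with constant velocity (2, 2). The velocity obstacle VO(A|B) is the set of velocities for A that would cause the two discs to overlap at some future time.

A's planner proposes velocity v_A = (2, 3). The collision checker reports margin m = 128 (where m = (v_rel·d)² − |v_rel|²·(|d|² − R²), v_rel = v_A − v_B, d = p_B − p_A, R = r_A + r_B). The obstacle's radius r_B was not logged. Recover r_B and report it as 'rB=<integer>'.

m = 128
d = (4, -17);  v_rel = (0, 1),  |v_rel|² = 1
v_rel×d = (0)·(-17) − (1)·(4) = -4
since m = R²·1 − (-4)²:  R² = (16 + 128) / 1 = 144
R = √144 = 12  ⇒  r_B = 12 − 5 = 7

rB=7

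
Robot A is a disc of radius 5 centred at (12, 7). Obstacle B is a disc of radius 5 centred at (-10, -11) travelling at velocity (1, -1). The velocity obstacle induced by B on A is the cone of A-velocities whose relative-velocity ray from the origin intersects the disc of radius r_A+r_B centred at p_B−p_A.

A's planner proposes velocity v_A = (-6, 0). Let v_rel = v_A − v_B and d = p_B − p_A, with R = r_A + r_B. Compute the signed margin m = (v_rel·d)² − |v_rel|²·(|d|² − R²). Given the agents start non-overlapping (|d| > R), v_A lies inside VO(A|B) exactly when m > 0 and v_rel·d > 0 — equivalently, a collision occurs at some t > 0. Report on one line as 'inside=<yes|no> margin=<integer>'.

d = (-22, -18),  |d|² = 808;  R = 5+5 = 10,  c = 808−10² = 708
v_rel = (-7, 1),  |v_rel|² = 50;  v_rel·d = (-7)·(-22) + (1)·(-18) = 136
50·t² − 272·t + 708 = 0  ⇒  m = 136² − 50·708 = -16904
m = -16904 < 0,  v_rel·d = 136 > 0  ⇒  outside

inside=no margin=-16904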